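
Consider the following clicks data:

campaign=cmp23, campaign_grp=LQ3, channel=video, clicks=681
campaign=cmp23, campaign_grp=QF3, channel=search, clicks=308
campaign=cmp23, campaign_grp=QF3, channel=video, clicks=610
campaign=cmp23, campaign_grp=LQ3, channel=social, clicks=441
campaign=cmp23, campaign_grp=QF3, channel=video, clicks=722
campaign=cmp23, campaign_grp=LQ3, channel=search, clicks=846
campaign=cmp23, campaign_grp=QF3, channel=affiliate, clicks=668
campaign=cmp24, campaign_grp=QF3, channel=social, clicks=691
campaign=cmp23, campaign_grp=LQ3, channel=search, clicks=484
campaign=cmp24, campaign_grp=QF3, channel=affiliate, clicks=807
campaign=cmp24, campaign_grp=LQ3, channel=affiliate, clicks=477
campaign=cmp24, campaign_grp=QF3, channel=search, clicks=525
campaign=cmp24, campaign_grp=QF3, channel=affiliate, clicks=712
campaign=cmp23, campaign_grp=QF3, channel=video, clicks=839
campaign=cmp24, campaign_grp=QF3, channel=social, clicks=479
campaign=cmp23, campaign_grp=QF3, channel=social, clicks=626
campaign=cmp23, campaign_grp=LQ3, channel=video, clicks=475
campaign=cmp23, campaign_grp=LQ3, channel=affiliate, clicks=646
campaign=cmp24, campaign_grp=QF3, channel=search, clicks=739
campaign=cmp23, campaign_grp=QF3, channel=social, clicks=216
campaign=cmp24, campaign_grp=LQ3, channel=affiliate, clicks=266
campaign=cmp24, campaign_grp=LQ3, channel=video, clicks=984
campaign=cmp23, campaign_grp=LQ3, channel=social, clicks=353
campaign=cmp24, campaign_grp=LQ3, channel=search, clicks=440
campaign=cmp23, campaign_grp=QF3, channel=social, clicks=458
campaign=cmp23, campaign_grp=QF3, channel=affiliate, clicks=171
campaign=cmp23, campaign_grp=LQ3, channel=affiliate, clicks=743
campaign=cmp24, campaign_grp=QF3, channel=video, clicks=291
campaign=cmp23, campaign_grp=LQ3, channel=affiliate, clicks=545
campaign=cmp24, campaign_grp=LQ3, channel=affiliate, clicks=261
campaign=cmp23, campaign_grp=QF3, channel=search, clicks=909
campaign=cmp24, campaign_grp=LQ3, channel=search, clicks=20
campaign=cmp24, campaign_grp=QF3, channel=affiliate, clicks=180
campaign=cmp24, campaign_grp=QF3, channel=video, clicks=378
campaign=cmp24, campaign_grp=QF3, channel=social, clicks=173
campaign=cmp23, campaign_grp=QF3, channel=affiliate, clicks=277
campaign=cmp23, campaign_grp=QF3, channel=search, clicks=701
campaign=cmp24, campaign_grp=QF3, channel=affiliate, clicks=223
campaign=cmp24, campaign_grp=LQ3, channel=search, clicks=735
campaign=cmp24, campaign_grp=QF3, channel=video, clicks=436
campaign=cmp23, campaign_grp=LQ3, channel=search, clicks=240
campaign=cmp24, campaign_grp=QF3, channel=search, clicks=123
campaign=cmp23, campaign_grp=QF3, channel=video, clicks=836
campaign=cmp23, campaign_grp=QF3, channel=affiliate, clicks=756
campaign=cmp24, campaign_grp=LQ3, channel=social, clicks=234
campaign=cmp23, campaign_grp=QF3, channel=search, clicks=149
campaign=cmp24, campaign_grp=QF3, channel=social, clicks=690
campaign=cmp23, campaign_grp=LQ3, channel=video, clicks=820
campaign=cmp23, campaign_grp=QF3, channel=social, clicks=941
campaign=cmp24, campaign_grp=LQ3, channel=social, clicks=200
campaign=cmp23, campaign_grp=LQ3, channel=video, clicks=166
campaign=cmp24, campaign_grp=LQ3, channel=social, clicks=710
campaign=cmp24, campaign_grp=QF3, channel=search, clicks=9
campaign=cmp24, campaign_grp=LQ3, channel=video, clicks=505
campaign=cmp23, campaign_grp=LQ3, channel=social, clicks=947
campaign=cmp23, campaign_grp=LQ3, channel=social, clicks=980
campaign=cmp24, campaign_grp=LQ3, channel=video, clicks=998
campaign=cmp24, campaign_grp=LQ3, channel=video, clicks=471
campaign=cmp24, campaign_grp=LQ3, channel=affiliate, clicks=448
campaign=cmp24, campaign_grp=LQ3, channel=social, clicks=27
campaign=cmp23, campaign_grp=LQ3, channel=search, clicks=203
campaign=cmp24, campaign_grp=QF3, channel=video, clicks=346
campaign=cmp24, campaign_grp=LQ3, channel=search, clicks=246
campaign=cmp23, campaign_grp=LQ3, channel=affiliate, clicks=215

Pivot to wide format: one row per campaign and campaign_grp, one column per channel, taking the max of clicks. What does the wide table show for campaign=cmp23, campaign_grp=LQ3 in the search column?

846

Rows with campaign=cmp23, campaign_grp=LQ3 and channel=search: clicks values are 846, 484, 240, 203.
max(846, 484, 240, 203) = 846.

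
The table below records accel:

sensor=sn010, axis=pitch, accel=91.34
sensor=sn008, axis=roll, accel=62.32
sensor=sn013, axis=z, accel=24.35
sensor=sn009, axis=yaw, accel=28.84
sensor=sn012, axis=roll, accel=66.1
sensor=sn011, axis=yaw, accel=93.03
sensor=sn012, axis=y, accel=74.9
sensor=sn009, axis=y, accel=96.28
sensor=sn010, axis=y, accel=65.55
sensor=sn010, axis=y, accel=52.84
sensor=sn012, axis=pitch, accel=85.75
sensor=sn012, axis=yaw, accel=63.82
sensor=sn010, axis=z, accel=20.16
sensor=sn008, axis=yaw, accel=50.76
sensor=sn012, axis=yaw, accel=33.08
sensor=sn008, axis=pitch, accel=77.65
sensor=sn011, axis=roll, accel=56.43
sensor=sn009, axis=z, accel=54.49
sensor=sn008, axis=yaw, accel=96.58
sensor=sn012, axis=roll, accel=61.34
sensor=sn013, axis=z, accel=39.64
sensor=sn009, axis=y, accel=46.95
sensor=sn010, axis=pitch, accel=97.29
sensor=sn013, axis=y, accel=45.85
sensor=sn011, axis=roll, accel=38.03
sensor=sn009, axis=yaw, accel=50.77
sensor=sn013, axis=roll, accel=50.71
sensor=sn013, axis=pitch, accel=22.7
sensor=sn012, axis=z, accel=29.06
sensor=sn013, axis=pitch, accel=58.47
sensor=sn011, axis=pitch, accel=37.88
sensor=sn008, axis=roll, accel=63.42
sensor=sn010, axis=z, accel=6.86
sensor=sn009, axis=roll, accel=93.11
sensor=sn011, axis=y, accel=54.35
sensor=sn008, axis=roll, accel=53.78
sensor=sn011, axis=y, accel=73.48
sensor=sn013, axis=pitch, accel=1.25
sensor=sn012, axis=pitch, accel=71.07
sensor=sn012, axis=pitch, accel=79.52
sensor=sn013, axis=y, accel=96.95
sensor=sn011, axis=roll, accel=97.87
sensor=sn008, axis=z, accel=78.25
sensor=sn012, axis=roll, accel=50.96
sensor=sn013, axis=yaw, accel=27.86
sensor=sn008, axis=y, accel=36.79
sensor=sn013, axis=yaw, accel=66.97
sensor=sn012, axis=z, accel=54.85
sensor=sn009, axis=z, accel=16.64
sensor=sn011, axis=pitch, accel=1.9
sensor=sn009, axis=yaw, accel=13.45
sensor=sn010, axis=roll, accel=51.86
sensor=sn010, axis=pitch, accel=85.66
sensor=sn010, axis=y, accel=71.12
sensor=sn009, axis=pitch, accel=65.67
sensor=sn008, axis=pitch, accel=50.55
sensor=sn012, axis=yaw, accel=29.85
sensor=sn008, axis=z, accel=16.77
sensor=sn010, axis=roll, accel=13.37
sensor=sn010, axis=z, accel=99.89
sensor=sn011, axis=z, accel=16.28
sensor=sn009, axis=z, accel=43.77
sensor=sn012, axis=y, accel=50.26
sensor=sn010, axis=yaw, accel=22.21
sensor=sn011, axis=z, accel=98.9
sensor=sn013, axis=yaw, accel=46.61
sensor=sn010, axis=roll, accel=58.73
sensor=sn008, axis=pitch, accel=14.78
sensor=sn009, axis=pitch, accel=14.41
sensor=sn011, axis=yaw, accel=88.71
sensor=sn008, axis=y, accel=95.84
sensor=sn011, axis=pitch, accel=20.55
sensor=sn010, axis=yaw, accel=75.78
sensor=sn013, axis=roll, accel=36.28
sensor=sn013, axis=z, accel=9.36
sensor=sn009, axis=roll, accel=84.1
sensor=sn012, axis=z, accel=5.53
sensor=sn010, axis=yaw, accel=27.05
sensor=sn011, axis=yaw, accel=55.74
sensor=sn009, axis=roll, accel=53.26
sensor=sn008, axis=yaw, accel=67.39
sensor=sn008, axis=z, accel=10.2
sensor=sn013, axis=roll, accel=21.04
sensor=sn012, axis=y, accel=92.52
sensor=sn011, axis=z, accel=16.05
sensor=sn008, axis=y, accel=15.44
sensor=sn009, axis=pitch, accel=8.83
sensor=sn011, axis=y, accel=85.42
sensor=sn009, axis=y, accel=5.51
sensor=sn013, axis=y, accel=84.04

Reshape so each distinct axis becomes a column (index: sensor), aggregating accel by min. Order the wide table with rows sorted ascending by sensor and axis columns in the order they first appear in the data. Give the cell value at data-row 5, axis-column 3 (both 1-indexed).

5.53

With rows sorted ascending by sensor, row 5 is sensor=sn012. axis columns in first-appearance order: pitch, roll, z, yaw, y; column 3 is z.
Long rows with sensor=sn012, axis=z: min(29.06, 54.85, 5.53) = 5.53.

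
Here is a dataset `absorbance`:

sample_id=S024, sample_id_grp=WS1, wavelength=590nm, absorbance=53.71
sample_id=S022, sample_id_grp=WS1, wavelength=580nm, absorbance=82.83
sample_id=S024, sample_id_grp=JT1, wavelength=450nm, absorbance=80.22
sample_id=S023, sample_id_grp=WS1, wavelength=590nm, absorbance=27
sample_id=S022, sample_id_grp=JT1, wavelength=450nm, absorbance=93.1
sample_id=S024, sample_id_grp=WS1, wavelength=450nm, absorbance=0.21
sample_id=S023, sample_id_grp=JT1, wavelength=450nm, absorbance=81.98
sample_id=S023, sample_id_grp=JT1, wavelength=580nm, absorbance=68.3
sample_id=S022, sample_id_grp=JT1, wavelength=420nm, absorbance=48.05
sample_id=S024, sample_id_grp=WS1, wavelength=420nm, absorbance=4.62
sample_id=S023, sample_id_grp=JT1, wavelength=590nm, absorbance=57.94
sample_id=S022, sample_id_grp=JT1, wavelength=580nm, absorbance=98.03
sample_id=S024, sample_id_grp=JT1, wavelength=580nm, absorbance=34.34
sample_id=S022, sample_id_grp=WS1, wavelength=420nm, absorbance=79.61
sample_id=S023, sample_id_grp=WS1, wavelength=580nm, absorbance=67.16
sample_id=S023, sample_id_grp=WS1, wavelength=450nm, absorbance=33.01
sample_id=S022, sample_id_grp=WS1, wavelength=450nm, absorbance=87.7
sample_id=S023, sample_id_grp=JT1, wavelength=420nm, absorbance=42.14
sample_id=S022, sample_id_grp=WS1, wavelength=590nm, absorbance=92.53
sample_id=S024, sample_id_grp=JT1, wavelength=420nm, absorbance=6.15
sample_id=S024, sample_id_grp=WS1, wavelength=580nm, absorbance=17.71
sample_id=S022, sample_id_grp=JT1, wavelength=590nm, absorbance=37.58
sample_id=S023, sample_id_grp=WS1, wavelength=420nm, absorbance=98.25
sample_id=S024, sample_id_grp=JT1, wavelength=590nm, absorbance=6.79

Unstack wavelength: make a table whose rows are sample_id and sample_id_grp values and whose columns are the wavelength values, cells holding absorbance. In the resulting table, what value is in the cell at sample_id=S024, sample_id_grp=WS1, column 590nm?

53.71

Wide layout: rows indexed by sample_id and sample_id_grp, columns are the 4 distinct wavelength values (590nm, 580nm, 450nm, 420nm).
Cell (sample_id=S024, sample_id_grp=WS1, wavelength=590nm) draws from the long row where sample_id=S024, sample_id_grp=WS1 and wavelength=590nm, which has absorbance=53.71.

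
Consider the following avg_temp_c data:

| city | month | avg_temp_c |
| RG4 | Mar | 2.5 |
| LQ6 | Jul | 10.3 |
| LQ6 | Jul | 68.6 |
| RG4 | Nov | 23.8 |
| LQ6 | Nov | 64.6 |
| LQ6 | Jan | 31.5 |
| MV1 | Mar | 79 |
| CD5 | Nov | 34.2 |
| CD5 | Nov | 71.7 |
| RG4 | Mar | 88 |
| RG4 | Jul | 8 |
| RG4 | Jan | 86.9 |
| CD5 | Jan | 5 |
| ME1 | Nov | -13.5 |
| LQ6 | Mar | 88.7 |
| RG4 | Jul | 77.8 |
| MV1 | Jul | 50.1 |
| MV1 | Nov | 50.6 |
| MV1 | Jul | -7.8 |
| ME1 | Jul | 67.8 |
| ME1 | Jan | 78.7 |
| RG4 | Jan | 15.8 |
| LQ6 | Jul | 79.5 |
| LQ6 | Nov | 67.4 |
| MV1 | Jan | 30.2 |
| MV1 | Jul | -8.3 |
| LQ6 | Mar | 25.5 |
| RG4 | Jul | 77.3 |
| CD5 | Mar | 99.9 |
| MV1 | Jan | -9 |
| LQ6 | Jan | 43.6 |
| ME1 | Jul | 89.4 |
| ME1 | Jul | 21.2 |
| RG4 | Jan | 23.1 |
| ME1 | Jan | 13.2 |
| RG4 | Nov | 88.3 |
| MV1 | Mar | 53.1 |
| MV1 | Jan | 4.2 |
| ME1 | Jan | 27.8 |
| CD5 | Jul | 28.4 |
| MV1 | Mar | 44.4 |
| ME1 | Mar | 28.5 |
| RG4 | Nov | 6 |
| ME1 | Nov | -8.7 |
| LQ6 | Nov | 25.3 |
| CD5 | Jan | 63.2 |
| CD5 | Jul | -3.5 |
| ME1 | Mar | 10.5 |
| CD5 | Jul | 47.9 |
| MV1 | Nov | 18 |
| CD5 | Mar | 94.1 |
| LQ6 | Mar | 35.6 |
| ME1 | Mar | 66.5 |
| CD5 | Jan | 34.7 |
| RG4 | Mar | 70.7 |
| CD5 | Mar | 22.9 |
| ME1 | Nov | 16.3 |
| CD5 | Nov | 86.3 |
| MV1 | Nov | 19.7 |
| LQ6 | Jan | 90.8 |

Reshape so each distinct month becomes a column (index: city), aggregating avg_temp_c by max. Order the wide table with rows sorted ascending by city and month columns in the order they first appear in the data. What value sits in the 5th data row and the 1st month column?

88

With rows sorted ascending by city, row 5 is city=RG4. month columns in first-appearance order: Mar, Jul, Nov, Jan; column 1 is Mar.
Long rows with city=RG4, month=Mar: max(2.5, 88, 70.7) = 88.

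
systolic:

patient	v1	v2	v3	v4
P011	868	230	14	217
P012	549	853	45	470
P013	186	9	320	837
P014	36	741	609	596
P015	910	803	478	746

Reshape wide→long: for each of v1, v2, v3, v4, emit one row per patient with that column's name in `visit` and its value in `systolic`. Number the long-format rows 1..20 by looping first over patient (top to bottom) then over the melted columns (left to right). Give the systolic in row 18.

20 rows total (5 × 4). Row 18: index ⌊(18-1)/4⌋ = 4 into patient → P015; (18-1) mod 4 = 1 into the melted columns → v2.
So row 18 is (P015, v2, 803); systolic = 803.

803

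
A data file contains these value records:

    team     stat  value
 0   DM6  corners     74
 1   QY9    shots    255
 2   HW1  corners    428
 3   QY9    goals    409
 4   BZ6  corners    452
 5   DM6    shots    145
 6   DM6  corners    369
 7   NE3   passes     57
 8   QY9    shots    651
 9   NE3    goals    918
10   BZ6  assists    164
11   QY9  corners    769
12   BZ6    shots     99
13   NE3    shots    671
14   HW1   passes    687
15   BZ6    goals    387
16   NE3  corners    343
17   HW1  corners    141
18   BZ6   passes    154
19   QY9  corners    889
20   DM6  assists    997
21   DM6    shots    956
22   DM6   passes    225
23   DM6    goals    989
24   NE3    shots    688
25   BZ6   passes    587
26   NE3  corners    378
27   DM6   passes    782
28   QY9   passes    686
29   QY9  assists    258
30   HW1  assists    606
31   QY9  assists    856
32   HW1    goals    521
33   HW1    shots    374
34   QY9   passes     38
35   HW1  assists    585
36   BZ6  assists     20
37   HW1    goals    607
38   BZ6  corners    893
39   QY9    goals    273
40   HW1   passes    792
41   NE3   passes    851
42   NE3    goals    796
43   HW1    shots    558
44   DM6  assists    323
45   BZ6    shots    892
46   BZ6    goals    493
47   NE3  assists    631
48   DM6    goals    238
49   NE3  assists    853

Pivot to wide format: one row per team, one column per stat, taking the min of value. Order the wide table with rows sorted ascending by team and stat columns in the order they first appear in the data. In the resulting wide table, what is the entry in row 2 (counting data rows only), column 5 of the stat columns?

323

With rows sorted ascending by team, row 2 is team=DM6. stat columns in first-appearance order: corners, shots, goals, passes, assists; column 5 is assists.
Long rows with team=DM6, stat=assists: min(997, 323) = 323.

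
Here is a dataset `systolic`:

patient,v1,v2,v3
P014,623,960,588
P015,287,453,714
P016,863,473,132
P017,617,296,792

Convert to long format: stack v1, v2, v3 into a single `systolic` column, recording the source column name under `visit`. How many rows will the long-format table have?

12

4 patient values × 3 melted columns = 12 rows.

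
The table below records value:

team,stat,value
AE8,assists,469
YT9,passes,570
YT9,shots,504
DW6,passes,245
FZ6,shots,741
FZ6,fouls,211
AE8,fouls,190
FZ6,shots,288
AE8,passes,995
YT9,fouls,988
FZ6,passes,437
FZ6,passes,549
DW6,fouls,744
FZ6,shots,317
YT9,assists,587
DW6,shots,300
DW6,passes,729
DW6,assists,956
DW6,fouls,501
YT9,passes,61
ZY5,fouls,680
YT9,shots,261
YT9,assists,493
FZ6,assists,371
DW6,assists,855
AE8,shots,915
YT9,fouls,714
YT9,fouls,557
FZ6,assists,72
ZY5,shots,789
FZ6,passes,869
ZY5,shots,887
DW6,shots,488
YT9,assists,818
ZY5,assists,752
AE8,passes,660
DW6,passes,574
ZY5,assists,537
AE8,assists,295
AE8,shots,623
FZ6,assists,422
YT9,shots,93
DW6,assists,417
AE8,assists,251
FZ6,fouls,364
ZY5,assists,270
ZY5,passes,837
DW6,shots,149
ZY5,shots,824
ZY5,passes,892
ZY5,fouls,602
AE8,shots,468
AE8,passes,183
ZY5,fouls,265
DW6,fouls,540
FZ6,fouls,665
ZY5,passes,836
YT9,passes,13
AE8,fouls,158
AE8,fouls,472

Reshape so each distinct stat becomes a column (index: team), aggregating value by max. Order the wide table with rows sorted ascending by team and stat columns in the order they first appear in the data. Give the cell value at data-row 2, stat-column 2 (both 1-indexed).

729

With rows sorted ascending by team, row 2 is team=DW6. stat columns in first-appearance order: assists, passes, shots, fouls; column 2 is passes.
Long rows with team=DW6, stat=passes: max(245, 729, 574) = 729.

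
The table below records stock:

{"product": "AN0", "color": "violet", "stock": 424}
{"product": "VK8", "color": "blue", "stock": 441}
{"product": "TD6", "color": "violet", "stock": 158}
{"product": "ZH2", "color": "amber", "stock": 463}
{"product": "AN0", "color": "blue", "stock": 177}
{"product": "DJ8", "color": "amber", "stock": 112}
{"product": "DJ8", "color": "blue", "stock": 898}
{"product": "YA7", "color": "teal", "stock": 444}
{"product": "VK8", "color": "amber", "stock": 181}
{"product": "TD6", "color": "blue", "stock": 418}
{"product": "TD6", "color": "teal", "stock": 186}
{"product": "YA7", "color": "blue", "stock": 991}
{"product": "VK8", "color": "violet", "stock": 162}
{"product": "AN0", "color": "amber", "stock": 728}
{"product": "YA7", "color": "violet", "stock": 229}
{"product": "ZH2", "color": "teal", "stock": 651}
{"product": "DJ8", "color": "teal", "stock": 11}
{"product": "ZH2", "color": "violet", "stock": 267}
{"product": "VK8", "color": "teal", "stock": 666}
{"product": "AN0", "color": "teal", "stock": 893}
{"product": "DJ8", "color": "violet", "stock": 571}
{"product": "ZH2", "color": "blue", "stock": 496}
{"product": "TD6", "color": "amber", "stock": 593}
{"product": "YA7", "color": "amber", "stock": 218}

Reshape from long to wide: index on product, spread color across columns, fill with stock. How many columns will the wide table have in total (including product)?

5

1 column for product plus 4 distinct color values → 5 columns.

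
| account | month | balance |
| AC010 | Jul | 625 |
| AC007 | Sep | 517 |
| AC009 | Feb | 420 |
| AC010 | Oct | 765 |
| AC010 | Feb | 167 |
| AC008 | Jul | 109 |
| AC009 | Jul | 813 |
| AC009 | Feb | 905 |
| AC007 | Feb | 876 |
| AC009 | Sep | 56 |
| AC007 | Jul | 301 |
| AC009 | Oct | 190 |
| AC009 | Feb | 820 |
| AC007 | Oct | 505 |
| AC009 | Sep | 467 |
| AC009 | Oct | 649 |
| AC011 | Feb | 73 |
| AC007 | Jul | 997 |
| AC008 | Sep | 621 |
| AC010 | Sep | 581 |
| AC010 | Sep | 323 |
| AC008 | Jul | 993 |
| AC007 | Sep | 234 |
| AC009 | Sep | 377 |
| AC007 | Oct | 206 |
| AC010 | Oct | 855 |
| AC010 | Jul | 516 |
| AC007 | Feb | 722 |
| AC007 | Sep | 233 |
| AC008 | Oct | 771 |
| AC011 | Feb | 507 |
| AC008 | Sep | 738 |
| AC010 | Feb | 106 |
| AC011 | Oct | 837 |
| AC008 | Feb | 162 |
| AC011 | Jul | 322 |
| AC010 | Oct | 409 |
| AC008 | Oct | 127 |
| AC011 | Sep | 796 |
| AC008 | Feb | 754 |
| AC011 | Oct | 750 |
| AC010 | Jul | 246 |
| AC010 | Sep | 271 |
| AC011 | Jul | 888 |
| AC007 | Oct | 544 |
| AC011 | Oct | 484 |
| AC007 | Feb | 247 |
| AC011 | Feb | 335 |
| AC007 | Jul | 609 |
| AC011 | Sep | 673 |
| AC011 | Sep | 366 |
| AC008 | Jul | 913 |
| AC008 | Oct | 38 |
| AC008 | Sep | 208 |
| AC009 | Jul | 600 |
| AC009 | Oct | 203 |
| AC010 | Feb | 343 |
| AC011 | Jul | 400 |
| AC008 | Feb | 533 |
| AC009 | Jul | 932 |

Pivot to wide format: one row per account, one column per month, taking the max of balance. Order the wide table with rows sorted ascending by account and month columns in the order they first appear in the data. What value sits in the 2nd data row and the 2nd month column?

738

With rows sorted ascending by account, row 2 is account=AC008. month columns in first-appearance order: Jul, Sep, Feb, Oct; column 2 is Sep.
Long rows with account=AC008, month=Sep: max(621, 738, 208) = 738.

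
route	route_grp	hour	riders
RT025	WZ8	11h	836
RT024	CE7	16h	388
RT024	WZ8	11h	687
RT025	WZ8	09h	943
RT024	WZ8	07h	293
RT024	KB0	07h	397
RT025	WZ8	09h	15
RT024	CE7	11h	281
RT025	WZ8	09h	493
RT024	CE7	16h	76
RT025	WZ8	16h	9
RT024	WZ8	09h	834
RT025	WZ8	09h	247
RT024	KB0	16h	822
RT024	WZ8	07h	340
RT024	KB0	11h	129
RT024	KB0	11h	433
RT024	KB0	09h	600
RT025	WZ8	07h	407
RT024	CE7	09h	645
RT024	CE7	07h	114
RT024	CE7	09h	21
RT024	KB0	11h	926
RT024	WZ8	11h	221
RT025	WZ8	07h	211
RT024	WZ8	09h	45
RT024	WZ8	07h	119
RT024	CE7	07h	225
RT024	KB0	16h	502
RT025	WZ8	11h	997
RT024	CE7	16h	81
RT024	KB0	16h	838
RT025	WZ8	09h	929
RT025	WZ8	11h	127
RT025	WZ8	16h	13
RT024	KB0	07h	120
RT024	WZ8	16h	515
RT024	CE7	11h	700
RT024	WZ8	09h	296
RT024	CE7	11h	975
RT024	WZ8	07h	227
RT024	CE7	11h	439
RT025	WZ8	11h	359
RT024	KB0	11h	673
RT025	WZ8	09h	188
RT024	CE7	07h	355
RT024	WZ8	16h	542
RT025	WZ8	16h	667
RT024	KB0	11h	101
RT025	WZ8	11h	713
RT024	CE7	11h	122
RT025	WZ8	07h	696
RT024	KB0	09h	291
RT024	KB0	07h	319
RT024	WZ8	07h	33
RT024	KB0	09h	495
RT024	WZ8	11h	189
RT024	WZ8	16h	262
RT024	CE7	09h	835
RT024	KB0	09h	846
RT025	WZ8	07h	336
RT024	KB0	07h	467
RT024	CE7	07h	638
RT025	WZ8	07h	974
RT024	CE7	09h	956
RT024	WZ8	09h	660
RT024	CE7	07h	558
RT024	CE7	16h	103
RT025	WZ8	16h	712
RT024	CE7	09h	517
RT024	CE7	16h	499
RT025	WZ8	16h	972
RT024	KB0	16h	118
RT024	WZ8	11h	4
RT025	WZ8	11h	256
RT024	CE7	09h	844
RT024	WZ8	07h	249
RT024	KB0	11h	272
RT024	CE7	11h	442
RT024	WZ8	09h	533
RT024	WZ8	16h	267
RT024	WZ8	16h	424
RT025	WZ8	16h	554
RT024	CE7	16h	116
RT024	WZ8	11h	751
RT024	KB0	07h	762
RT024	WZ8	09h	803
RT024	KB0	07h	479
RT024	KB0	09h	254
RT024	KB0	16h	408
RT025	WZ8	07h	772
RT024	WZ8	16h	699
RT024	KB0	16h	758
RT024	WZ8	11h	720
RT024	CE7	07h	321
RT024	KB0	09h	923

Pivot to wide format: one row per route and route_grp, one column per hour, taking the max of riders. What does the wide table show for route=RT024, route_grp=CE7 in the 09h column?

Rows with route=RT024, route_grp=CE7 and hour=09h: riders values are 645, 21, 835, 956, 517, 844.
max(645, 21, 835, 956, 517, 844) = 956.

956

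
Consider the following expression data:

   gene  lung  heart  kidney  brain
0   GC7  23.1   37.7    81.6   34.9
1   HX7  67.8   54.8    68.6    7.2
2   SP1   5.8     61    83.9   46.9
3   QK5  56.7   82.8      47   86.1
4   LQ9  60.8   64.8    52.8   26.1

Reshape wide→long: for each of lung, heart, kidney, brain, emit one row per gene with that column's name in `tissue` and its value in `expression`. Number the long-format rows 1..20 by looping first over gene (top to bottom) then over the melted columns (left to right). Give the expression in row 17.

20 rows total (5 × 4). Row 17: index ⌊(17-1)/4⌋ = 4 into gene → LQ9; (17-1) mod 4 = 0 into the melted columns → lung.
So row 17 is (LQ9, lung, 60.8); expression = 60.8.

60.8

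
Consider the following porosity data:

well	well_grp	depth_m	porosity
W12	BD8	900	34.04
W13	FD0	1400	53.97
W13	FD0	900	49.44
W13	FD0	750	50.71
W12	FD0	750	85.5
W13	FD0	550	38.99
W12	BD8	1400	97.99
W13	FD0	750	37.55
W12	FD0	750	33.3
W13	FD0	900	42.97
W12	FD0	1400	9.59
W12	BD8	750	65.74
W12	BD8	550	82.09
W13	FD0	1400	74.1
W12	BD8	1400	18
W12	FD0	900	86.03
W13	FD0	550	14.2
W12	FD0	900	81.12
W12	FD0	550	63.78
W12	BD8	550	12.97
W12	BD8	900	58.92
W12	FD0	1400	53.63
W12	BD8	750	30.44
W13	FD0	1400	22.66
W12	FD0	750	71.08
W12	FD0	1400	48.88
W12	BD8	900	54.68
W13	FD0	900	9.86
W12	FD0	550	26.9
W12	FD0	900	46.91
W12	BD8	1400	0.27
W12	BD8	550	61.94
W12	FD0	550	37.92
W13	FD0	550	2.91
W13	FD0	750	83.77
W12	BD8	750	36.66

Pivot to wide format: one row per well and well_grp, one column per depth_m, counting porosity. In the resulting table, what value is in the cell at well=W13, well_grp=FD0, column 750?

Rows with well=W13, well_grp=FD0 and depth_m=750: porosity values are 50.71, 37.55, 83.77.
3 rows match — count = 3.

3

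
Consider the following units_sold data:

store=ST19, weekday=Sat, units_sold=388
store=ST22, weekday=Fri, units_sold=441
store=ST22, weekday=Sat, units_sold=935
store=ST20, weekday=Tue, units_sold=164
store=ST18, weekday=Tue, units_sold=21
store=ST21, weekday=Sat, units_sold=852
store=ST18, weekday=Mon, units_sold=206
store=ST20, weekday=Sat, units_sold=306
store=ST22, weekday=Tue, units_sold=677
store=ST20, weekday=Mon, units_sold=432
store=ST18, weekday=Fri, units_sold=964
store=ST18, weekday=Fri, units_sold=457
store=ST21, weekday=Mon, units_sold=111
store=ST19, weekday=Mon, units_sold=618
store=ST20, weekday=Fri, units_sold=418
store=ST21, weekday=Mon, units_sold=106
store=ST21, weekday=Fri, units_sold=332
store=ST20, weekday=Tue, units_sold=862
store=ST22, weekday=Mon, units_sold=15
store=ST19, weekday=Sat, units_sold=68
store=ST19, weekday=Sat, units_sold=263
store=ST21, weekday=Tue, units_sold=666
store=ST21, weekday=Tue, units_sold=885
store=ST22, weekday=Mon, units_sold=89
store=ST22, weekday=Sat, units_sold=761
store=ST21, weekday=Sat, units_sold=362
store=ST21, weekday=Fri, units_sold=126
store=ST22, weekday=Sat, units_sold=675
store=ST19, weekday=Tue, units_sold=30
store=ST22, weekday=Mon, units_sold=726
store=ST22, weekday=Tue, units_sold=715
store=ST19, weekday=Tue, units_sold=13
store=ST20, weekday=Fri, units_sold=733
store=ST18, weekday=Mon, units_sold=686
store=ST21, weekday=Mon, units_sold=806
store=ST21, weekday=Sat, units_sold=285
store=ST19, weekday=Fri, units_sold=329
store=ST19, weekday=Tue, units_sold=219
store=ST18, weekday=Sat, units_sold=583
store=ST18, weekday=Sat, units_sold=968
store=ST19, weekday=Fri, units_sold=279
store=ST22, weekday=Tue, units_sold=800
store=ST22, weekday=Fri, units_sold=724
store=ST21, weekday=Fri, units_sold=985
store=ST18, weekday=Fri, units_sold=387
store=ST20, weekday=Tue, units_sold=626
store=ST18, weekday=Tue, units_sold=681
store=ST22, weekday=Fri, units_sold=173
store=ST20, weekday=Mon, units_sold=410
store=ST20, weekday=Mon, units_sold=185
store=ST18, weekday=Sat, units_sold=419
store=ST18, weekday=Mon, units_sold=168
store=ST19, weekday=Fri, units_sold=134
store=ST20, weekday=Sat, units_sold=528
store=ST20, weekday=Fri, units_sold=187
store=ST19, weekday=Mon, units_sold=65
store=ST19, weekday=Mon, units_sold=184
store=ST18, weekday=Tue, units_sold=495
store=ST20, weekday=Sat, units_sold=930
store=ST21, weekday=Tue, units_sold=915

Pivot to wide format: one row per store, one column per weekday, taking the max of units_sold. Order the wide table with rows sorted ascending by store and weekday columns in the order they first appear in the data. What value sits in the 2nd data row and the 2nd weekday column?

With rows sorted ascending by store, row 2 is store=ST19. weekday columns in first-appearance order: Sat, Fri, Tue, Mon; column 2 is Fri.
Long rows with store=ST19, weekday=Fri: max(329, 279, 134) = 329.

329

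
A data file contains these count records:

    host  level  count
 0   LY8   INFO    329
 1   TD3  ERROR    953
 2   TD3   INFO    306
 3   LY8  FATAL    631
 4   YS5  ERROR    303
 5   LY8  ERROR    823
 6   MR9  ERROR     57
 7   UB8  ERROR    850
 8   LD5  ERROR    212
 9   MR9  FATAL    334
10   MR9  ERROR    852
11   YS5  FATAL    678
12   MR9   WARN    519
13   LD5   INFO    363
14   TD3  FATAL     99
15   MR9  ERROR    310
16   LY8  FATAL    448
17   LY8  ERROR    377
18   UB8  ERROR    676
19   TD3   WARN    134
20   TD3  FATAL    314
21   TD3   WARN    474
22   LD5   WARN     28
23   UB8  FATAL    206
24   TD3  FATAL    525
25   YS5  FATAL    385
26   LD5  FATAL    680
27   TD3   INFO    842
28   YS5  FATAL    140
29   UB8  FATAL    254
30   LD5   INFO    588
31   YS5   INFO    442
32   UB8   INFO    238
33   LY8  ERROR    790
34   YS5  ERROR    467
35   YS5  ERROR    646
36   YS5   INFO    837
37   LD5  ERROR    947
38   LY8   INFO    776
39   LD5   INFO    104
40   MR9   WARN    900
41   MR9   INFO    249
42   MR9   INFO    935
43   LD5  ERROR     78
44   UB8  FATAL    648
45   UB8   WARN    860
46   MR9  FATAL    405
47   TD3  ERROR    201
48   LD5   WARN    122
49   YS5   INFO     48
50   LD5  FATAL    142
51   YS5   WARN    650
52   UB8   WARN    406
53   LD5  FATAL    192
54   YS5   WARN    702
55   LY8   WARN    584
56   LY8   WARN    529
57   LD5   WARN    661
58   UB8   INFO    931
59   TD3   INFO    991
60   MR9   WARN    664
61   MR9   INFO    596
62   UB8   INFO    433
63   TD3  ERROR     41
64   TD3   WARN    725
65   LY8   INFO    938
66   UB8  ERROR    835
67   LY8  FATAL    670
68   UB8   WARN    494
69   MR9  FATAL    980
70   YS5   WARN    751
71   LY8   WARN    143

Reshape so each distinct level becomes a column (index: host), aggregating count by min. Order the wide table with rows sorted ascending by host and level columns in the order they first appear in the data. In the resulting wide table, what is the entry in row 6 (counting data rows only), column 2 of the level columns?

303

With rows sorted ascending by host, row 6 is host=YS5. level columns in first-appearance order: INFO, ERROR, FATAL, WARN; column 2 is ERROR.
Long rows with host=YS5, level=ERROR: min(303, 467, 646) = 303.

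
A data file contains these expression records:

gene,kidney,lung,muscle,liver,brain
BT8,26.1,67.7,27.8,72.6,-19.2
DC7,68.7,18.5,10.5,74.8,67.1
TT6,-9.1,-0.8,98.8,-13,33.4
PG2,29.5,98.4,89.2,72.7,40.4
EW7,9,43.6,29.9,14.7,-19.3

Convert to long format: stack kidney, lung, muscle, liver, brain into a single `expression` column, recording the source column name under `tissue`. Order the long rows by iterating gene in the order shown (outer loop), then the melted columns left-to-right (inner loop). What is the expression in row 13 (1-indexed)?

25 rows total (5 × 5). Row 13: index ⌊(13-1)/5⌋ = 2 into gene → TT6; (13-1) mod 5 = 2 into the melted columns → muscle.
So row 13 is (TT6, muscle, 98.8); expression = 98.8.

98.8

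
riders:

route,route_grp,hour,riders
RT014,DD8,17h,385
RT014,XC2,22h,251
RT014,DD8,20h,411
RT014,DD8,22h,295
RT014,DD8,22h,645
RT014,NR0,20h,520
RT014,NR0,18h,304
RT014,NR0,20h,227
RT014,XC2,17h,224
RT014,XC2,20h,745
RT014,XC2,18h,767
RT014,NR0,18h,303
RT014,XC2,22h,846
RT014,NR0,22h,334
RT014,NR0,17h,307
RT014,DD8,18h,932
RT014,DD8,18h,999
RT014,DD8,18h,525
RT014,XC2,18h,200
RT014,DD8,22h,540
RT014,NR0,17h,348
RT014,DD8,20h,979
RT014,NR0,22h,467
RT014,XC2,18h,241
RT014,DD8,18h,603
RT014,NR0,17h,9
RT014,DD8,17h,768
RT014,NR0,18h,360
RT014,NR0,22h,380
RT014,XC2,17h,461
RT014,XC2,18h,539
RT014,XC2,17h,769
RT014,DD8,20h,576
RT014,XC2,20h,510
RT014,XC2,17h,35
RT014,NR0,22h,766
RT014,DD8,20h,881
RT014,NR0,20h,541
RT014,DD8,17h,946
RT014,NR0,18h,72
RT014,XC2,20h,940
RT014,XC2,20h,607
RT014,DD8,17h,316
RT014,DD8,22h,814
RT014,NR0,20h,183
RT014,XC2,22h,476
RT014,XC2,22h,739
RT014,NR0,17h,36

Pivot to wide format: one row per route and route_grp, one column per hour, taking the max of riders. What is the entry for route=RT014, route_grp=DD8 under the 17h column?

Rows with route=RT014, route_grp=DD8 and hour=17h: riders values are 385, 768, 946, 316.
max(385, 768, 946, 316) = 946.

946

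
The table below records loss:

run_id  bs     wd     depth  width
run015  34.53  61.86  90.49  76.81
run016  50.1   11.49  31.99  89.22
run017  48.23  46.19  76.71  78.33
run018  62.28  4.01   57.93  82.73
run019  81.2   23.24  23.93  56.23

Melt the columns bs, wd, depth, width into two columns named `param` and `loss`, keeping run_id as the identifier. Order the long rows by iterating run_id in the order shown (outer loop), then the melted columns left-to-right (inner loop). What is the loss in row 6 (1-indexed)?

11.49

20 rows total (5 × 4). Row 6: index ⌊(6-1)/4⌋ = 1 into run_id → run016; (6-1) mod 4 = 1 into the melted columns → wd.
So row 6 is (run016, wd, 11.49); loss = 11.49.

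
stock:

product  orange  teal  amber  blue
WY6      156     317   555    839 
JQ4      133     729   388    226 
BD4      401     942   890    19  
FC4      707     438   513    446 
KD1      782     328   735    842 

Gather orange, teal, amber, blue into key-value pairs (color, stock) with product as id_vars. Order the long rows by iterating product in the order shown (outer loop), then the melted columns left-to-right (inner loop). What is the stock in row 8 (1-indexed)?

20 rows total (5 × 4). Row 8: index ⌊(8-1)/4⌋ = 1 into product → JQ4; (8-1) mod 4 = 3 into the melted columns → blue.
So row 8 is (JQ4, blue, 226); stock = 226.

226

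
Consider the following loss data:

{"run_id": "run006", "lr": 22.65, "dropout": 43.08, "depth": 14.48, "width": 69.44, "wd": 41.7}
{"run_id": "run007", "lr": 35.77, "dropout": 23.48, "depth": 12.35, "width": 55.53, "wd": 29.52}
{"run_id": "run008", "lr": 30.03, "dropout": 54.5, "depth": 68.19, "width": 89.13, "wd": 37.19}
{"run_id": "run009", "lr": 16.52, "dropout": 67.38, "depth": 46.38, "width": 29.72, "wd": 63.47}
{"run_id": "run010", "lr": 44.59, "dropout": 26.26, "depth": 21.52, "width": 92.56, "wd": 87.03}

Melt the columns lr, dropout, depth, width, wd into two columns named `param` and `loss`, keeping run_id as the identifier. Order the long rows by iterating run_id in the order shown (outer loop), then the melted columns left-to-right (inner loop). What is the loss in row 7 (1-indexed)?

25 rows total (5 × 5). Row 7: index ⌊(7-1)/5⌋ = 1 into run_id → run007; (7-1) mod 5 = 1 into the melted columns → dropout.
So row 7 is (run007, dropout, 23.48); loss = 23.48.

23.48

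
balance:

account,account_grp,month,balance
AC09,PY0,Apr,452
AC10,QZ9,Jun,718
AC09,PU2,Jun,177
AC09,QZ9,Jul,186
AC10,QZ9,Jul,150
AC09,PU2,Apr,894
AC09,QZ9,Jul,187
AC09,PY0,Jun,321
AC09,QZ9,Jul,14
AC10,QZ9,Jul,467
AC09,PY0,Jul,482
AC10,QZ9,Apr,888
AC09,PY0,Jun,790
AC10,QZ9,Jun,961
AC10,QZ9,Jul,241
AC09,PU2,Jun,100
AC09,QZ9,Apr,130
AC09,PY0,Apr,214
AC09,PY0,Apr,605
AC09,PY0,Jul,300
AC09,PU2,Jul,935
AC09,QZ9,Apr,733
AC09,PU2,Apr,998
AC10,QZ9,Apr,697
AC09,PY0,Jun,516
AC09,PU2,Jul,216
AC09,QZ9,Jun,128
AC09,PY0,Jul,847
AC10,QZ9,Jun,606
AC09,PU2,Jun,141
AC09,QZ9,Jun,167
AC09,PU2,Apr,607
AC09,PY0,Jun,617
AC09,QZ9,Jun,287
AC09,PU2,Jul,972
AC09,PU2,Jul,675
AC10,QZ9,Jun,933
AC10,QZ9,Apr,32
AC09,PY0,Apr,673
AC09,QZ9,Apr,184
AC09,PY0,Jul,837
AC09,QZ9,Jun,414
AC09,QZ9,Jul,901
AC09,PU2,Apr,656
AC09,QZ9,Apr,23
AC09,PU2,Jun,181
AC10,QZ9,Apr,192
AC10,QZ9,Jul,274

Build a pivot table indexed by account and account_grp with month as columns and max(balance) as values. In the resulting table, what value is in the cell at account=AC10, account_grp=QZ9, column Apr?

Rows with account=AC10, account_grp=QZ9 and month=Apr: balance values are 888, 697, 32, 192.
max(888, 697, 32, 192) = 888.

888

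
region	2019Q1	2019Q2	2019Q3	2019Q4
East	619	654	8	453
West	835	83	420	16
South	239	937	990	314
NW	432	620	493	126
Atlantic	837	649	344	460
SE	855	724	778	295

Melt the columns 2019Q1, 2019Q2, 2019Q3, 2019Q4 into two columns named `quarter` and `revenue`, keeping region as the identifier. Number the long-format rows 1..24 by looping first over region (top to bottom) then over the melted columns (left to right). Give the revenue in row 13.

24 rows total (6 × 4). Row 13: index ⌊(13-1)/4⌋ = 3 into region → NW; (13-1) mod 4 = 0 into the melted columns → 2019Q1.
So row 13 is (NW, 2019Q1, 432); revenue = 432.

432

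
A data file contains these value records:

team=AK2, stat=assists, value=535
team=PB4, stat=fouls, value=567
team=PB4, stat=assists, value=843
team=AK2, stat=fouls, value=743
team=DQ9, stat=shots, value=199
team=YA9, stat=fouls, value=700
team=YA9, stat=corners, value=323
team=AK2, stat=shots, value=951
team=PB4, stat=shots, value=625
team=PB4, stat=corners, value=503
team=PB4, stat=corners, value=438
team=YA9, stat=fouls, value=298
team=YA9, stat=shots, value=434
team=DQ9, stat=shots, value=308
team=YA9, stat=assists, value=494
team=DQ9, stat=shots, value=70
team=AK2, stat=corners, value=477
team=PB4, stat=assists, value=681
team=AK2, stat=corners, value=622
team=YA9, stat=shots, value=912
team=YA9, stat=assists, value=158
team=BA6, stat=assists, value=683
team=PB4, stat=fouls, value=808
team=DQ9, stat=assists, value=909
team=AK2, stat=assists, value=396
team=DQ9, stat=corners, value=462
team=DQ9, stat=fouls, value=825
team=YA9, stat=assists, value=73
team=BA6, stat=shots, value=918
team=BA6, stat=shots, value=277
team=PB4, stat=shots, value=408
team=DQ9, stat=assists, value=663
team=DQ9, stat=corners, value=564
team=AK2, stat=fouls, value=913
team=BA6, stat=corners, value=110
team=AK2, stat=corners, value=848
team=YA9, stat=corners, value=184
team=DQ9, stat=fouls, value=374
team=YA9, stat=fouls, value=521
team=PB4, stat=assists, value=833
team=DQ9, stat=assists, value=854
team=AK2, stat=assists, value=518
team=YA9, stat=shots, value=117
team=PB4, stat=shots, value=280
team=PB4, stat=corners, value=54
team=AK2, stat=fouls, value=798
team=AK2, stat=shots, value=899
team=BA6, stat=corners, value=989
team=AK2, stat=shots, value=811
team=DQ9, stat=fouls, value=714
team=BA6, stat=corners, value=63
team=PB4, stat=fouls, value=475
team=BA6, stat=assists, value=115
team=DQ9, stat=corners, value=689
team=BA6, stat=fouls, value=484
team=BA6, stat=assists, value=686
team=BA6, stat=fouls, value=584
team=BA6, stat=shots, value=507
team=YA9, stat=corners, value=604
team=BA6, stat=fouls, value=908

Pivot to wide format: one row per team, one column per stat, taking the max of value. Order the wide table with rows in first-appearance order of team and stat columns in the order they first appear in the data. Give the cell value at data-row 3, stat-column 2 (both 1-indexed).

825

With rows in first-appearance order of team, row 3 is team=DQ9. stat columns in first-appearance order: assists, fouls, shots, corners; column 2 is fouls.
Long rows with team=DQ9, stat=fouls: max(825, 374, 714) = 825.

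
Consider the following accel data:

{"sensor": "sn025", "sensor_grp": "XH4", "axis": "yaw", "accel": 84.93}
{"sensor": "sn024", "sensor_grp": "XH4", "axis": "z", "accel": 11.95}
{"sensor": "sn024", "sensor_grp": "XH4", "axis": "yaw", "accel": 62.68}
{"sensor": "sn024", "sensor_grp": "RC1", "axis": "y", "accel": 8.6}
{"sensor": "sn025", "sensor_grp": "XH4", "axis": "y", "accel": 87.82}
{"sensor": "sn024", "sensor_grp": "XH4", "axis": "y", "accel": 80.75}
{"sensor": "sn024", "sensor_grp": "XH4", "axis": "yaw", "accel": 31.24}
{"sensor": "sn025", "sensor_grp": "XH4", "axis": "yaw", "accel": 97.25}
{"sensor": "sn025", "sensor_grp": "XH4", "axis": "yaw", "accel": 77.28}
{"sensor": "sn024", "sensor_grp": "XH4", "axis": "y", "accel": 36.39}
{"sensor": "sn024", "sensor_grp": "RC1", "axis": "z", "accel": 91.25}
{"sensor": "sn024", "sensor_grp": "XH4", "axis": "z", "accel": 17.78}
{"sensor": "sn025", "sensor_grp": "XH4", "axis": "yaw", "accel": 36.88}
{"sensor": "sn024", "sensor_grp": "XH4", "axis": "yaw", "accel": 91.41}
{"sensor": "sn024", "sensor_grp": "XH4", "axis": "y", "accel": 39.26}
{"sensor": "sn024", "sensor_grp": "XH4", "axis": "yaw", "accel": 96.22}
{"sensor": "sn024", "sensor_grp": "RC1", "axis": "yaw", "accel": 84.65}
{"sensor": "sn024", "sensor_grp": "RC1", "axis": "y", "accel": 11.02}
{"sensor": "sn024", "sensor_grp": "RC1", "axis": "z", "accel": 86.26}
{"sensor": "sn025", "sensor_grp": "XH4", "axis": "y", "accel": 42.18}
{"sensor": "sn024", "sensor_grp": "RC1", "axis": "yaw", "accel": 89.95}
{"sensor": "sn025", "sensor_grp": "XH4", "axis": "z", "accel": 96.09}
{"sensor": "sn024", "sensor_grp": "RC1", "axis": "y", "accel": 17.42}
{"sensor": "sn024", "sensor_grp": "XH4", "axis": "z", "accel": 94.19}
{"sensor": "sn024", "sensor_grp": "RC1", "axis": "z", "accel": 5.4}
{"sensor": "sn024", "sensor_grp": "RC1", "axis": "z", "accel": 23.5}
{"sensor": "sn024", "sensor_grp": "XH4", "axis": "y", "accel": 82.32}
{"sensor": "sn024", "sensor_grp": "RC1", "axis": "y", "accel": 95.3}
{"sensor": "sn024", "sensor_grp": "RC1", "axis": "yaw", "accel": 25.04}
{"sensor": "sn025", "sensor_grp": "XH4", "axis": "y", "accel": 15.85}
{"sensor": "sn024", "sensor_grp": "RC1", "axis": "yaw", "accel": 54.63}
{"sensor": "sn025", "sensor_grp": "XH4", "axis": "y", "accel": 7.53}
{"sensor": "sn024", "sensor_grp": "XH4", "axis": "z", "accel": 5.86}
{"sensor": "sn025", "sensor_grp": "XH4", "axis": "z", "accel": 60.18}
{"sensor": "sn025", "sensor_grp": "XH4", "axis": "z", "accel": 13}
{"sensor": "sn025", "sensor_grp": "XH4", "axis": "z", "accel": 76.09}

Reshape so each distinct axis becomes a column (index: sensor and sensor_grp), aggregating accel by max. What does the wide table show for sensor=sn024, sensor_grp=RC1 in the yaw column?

89.95

Rows with sensor=sn024, sensor_grp=RC1 and axis=yaw: accel values are 84.65, 89.95, 25.04, 54.63.
max(84.65, 89.95, 25.04, 54.63) = 89.95.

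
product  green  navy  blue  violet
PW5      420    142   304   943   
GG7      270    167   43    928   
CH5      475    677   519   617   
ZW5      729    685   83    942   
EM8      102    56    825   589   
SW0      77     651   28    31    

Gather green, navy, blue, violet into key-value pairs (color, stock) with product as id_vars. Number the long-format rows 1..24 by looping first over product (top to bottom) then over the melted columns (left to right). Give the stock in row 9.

475

24 rows total (6 × 4). Row 9: index ⌊(9-1)/4⌋ = 2 into product → CH5; (9-1) mod 4 = 0 into the melted columns → green.
So row 9 is (CH5, green, 475); stock = 475.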